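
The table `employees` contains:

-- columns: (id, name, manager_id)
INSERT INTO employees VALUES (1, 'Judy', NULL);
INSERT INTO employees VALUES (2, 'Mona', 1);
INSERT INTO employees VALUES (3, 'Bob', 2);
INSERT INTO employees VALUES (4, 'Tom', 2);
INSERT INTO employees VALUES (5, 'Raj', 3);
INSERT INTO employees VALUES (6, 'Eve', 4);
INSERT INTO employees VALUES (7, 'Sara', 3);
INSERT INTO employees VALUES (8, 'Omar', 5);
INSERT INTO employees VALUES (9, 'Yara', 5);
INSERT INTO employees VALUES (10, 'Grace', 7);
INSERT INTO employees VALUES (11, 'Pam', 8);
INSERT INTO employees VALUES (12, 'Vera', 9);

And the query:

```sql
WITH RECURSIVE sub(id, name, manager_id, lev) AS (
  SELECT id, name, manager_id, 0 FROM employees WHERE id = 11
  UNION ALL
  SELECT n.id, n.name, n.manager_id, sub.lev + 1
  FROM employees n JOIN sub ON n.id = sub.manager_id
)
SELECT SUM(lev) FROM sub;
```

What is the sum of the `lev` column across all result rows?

Base: id=11 (Pam), manager_id=8, lev 0.
Iteration 1: join on id=8 -> Omar (id 8, manager_id=5, lev 1).
Iteration 2: join on id=5 -> Raj (id 5, manager_id=3, lev 2).
Iteration 3: join on id=3 -> Bob (id 3, manager_id=2, lev 3).
Iteration 4: join on id=2 -> Mona (id 2, manager_id=1, lev 4).
Iteration 5: join on id=1 -> Judy (id 1, manager_id=NULL, lev 5).
Iteration 6: manager_id is NULL; no match; recursion stops.
SUM(lev) = 0 + 1 + 2 + 3 + 4 + 5 = 15.

15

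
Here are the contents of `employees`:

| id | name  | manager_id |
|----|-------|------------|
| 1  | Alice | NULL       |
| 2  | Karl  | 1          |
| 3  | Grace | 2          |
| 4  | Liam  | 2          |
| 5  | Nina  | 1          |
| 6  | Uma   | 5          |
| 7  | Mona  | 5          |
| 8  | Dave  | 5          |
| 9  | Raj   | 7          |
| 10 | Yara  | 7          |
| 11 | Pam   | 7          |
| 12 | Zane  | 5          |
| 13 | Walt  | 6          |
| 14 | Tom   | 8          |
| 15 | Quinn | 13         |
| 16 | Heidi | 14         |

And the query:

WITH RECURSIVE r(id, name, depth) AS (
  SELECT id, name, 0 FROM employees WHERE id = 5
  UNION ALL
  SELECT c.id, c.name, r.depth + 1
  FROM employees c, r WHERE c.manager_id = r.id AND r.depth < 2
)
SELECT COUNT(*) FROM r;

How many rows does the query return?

Base: id=5 (Nina) at depth 0.
Iteration 1: rows with manager_id in {5} -> Uma (id 6, depth 1), Mona (id 7, depth 1), Dave (id 8, depth 1), Zane (id 12, depth 1).
Iteration 2: rows with manager_id in {6,7,8,12} -> Raj (id 9, depth 2), Yara (id 10, depth 2), Pam (id 11, depth 2), Walt (id 13, depth 2), Tom (id 14, depth 2).
Iteration 3: depth < 2 fails for all current rows; recursion stops.
Total rows emitted: 10.

10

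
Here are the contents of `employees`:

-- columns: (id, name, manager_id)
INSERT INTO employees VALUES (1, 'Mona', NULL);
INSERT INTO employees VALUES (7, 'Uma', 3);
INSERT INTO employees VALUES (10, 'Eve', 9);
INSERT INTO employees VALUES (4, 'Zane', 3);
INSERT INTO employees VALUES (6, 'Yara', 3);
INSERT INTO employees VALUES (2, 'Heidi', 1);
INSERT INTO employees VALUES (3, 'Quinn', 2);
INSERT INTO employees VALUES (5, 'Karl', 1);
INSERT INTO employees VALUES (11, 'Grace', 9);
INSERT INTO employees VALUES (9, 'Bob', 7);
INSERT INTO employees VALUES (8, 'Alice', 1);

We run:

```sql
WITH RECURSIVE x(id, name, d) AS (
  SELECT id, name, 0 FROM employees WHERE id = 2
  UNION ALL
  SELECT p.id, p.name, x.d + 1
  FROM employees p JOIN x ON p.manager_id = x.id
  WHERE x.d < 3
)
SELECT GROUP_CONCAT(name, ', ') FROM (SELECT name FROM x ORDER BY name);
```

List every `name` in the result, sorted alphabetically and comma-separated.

Bob, Heidi, Quinn, Uma, Yara, Zane

Base: id=2 (Heidi) at d 0.
Iteration 1: rows with manager_id in {2} -> Quinn (id 3, d 1).
Iteration 2: rows with manager_id in {3} -> Zane (id 4, d 2), Yara (id 6, d 2), Uma (id 7, d 2).
Iteration 3: rows with manager_id in {4,6,7} -> Bob (id 9, d 3).
Iteration 4: d < 3 fails for all current rows; recursion stops.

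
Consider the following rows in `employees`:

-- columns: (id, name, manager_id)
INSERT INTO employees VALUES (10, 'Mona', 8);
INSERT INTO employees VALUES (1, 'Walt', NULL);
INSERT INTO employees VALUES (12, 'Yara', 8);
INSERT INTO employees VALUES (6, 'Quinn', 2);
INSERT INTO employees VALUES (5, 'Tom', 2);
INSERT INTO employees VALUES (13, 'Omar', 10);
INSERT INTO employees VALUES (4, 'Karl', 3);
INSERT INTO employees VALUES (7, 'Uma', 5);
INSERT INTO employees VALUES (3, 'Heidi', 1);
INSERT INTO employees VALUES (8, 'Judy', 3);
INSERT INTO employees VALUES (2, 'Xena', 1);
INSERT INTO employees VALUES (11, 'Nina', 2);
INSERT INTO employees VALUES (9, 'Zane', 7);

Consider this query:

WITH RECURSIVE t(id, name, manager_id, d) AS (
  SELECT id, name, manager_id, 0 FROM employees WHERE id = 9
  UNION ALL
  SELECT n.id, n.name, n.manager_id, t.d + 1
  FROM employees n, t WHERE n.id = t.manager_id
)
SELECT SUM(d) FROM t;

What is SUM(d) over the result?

Base: id=9 (Zane), manager_id=7, d 0.
Iteration 1: join on id=7 -> Uma (id 7, manager_id=5, d 1).
Iteration 2: join on id=5 -> Tom (id 5, manager_id=2, d 2).
Iteration 3: join on id=2 -> Xena (id 2, manager_id=1, d 3).
Iteration 4: join on id=1 -> Walt (id 1, manager_id=NULL, d 4).
Iteration 5: manager_id is NULL; no match; recursion stops.
SUM(d) = 0 + 1 + 2 + 3 + 4 = 10.

10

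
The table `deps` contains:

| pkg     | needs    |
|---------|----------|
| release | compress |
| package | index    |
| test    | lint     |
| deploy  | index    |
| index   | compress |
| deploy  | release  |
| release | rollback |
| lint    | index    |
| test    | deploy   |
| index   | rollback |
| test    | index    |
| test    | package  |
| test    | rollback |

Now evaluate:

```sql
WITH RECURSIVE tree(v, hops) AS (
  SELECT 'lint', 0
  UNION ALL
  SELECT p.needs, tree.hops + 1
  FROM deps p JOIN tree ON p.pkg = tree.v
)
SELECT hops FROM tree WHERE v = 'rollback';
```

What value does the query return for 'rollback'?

2

Base: (lint, hops=0).
Iteration 1: edges from {lint} -> (index, hops=1).
Iteration 2: edges from {index} -> (compress, hops=2), (rollback, hops=2).
Iteration 3: no outgoing edges from {compress,rollback}; recursion stops.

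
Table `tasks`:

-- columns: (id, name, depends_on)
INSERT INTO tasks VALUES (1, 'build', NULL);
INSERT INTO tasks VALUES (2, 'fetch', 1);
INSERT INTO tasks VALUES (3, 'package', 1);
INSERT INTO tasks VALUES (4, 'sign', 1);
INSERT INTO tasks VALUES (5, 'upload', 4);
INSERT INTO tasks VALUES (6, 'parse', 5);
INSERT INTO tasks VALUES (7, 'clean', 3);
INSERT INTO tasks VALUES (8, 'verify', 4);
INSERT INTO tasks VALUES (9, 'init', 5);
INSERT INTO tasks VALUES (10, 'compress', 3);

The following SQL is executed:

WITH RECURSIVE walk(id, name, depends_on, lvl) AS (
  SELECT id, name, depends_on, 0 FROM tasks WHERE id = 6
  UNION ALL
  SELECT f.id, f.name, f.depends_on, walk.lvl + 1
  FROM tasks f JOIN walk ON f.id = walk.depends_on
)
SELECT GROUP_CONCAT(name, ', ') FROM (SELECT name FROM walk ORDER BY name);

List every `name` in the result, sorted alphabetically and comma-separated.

build, parse, sign, upload

Base: id=6 (parse), depends_on=5, lvl 0.
Iteration 1: join on id=5 -> upload (id 5, depends_on=4, lvl 1).
Iteration 2: join on id=4 -> sign (id 4, depends_on=1, lvl 2).
Iteration 3: join on id=1 -> build (id 1, depends_on=NULL, lvl 3).
Iteration 4: depends_on is NULL; no match; recursion stops.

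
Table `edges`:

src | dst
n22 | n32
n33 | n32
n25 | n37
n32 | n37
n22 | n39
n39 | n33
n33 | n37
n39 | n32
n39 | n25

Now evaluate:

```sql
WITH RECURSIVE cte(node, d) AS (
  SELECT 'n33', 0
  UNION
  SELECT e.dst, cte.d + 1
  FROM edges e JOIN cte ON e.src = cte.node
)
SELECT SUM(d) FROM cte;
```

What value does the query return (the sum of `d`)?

4

Base: (n33, d=0).
Iteration 1: edges from {n33} -> (n32, d=1), (n37, d=1).
Iteration 2: edges from {n32,n37} -> (n37, d=2).
Iteration 3: no outgoing edges from {n37}; recursion stops.
SUM(d) = 0 + 1 + 1 + 2 = 4.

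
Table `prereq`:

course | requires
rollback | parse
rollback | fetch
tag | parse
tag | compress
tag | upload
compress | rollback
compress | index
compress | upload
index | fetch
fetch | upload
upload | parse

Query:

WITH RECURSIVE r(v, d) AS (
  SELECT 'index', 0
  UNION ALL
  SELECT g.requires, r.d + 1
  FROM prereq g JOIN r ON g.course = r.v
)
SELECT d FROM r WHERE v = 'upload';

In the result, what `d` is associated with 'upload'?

Base: (index, d=0).
Iteration 1: edges from {index} -> (fetch, d=1).
Iteration 2: edges from {fetch} -> (upload, d=2).
Iteration 3: edges from {upload} -> (parse, d=3).
Iteration 4: no outgoing edges from {parse}; recursion stops.

2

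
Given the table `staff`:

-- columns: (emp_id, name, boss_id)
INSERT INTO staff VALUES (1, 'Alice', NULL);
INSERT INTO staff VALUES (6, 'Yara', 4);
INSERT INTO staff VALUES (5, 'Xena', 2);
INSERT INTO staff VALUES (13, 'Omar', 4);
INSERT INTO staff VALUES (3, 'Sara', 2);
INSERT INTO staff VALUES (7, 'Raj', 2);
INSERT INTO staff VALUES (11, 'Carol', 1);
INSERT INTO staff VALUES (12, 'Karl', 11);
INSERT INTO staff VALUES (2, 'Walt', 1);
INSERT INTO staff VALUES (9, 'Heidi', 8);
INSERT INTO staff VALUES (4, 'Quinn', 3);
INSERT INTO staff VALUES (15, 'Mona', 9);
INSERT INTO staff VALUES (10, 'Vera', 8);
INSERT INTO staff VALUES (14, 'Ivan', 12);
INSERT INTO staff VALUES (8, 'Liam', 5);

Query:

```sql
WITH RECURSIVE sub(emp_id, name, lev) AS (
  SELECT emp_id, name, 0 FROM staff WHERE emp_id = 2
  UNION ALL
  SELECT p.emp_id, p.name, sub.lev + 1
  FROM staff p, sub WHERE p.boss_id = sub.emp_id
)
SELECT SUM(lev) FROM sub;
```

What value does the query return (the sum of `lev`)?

Base: emp_id=2 (Walt) at lev 0.
Iteration 1: rows with boss_id in {2} -> Sara (id 3, lev 1), Xena (id 5, lev 1), Raj (id 7, lev 1).
Iteration 2: rows with boss_id in {3,5,7} -> Quinn (id 4, lev 2), Liam (id 8, lev 2).
Iteration 3: rows with boss_id in {4,8} -> Yara (id 6, lev 3), Heidi (id 9, lev 3), Vera (id 10, lev 3), Omar (id 13, lev 3).
Iteration 4: rows with boss_id in {6,9,10,13} -> Mona (id 15, lev 4).
Iteration 5: no rows with boss_id in {15}; recursion stops.
SUM(lev) = 0 + 1 + 1 + 1 + 2 + 2 + 3 + 3 + 3 + 3 + 4 = 23.

23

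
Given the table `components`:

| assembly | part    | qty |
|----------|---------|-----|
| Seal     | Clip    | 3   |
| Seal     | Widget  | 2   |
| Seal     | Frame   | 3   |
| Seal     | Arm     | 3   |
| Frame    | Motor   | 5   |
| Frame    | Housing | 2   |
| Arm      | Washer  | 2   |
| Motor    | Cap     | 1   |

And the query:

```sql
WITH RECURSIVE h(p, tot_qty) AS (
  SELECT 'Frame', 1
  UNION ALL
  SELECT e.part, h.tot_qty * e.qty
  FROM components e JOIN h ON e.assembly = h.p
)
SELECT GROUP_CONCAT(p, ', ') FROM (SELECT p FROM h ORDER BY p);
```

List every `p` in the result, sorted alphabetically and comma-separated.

Base: (Frame, tot_qty=1).
Iteration 1: components of {Frame} -> Housing = 1*2 = 2, Motor = 1*5 = 5.
Iteration 2: components of {Housing,Motor} -> Cap = 5*1 = 5.
Iteration 3: no further components; recursion stops.

Cap, Frame, Housing, Motor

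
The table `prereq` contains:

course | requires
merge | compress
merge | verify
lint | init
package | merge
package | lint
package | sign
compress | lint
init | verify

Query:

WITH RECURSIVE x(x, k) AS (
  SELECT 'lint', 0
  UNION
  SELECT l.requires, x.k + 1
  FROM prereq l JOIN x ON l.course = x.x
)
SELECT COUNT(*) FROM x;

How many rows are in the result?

Base: (lint, k=0).
Iteration 1: edges from {lint} -> (init, k=1).
Iteration 2: edges from {init} -> (verify, k=2).
Iteration 3: no outgoing edges from {verify}; recursion stops.
Total rows emitted: 3.

3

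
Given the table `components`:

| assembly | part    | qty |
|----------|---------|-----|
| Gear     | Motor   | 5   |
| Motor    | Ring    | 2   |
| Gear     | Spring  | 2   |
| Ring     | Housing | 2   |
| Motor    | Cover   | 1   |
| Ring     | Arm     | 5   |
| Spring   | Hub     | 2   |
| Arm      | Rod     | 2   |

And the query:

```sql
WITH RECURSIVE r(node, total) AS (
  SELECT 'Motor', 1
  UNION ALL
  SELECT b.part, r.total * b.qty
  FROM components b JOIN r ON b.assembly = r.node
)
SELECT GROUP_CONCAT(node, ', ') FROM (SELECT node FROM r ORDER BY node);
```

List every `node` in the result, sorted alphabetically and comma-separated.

Base: (Motor, total=1).
Iteration 1: components of {Motor} -> Cover = 1*1 = 1, Ring = 1*2 = 2.
Iteration 2: components of {Cover,Ring} -> Arm = 2*5 = 10, Housing = 2*2 = 4.
Iteration 3: components of {Arm,Housing} -> Rod = 10*2 = 20.
Iteration 4: no further components; recursion stops.

Arm, Cover, Housing, Motor, Ring, Rod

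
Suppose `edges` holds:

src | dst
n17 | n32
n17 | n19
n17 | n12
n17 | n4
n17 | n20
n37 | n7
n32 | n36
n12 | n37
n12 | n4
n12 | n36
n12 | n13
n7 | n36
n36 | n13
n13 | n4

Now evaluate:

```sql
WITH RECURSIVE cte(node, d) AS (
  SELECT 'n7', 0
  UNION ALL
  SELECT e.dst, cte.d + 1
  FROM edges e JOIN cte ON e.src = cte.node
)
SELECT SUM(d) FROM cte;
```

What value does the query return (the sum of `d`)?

Base: (n7, d=0).
Iteration 1: edges from {n7} -> (n36, d=1).
Iteration 2: edges from {n36} -> (n13, d=2).
Iteration 3: edges from {n13} -> (n4, d=3).
Iteration 4: no outgoing edges from {n4}; recursion stops.
SUM(d) = 0 + 1 + 2 + 3 = 6.

6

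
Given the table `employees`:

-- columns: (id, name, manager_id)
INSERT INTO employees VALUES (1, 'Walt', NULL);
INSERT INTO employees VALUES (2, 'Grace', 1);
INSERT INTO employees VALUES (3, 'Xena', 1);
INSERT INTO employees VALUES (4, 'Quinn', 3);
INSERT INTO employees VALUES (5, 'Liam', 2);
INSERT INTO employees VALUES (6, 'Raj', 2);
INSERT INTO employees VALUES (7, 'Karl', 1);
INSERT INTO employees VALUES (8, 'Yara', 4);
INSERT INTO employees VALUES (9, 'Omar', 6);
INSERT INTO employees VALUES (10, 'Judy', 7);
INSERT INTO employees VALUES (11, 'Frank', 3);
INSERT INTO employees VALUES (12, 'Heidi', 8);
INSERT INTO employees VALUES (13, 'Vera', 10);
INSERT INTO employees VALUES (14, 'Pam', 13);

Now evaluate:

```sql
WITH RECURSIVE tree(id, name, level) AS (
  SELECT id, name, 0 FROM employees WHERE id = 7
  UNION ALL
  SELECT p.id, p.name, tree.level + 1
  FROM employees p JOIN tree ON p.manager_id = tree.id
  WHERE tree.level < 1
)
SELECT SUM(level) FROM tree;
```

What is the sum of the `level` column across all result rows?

1

Base: id=7 (Karl) at level 0.
Iteration 1: rows with manager_id in {7} -> Judy (id 10, level 1).
Iteration 2: level < 1 fails for all current rows; recursion stops.
SUM(level) = 0 + 1 = 1.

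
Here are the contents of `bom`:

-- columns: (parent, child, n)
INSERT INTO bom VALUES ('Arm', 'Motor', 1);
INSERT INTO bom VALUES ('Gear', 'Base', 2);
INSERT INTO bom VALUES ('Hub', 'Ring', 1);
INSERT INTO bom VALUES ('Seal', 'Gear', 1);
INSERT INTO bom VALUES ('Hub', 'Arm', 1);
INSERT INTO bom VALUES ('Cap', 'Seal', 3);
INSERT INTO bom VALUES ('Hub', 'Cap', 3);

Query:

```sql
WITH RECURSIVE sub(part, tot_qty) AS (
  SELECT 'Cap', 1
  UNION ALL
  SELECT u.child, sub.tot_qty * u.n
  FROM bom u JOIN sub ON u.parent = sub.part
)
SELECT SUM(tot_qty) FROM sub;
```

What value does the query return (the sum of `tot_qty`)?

Base: (Cap, tot_qty=1).
Iteration 1: components of {Cap} -> Seal = 1*3 = 3.
Iteration 2: components of {Seal} -> Gear = 3*1 = 3.
Iteration 3: components of {Gear} -> Base = 3*2 = 6.
Iteration 4: no further components; recursion stops.
SUM(tot_qty) = 1 + 3 + 3 + 6 = 13.

13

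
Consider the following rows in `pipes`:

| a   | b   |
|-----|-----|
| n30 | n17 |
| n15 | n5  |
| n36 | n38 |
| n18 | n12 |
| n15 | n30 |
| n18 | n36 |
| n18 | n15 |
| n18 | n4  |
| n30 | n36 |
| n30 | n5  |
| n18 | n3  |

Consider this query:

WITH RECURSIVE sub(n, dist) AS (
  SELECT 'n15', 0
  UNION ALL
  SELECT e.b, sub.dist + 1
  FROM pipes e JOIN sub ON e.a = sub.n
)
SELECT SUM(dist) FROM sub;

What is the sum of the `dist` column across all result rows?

11

Base: (n15, dist=0).
Iteration 1: edges from {n15} -> (n30, dist=1), (n5, dist=1).
Iteration 2: edges from {n30,n5} -> (n17, dist=2), (n36, dist=2), (n5, dist=2).
Iteration 3: edges from {n17,n36,n5} -> (n38, dist=3).
Iteration 4: no outgoing edges from {n38}; recursion stops.
SUM(dist) = 0 + 1 + 1 + 2 + 2 + 2 + 3 = 11.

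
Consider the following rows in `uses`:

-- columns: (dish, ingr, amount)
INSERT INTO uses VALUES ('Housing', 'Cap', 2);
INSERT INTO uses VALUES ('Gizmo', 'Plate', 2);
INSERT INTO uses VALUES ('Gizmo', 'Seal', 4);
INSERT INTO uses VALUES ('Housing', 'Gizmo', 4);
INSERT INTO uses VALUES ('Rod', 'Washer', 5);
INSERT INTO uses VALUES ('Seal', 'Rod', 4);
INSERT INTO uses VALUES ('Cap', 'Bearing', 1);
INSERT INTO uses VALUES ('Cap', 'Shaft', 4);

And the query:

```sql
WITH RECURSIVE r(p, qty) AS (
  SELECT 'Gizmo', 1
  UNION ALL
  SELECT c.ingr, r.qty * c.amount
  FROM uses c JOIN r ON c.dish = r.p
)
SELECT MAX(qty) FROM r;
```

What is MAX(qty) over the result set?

Base: (Gizmo, qty=1).
Iteration 1: components of {Gizmo} -> Plate = 1*2 = 2, Seal = 1*4 = 4.
Iteration 2: components of {Plate,Seal} -> Rod = 4*4 = 16.
Iteration 3: components of {Rod} -> Washer = 16*5 = 80.
Iteration 4: no further components; recursion stops.
qty values: 1, 2, 4, 16, 80; the maximum is 80.

80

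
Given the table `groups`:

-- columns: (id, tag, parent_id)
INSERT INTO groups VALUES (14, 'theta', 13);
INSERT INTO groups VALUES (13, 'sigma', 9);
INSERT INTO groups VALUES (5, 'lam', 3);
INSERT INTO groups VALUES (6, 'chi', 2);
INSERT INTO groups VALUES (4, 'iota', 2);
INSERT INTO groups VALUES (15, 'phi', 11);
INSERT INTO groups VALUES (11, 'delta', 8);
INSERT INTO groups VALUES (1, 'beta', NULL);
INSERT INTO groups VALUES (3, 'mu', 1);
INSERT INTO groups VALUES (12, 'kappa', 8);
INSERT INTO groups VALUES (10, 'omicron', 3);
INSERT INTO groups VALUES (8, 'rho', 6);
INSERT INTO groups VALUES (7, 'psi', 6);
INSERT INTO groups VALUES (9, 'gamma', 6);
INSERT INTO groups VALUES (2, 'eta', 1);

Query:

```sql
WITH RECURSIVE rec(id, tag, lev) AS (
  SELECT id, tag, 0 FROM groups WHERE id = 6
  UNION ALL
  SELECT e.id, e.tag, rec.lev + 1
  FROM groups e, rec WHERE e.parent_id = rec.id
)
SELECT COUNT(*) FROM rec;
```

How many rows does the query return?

Base: id=6 (chi) at lev 0.
Iteration 1: rows with parent_id in {6} -> psi (id 7, lev 1), rho (id 8, lev 1), gamma (id 9, lev 1).
Iteration 2: rows with parent_id in {7,8,9} -> delta (id 11, lev 2), kappa (id 12, lev 2), sigma (id 13, lev 2).
Iteration 3: rows with parent_id in {11,12,13} -> theta (id 14, lev 3), phi (id 15, lev 3).
Iteration 4: no rows with parent_id in {14,15}; recursion stops.
Total rows emitted: 9.

9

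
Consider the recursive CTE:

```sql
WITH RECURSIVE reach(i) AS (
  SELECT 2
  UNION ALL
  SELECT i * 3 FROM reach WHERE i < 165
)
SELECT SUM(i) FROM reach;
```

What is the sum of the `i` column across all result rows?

Base: i=2.
Iteration 1: 2 < 165 holds -> i = 2 * 3 = 6.
Iteration 2: 6 < 165 holds -> i = 6 * 3 = 18.
Iteration 3: 18 < 165 holds -> i = 18 * 3 = 54.
Iteration 4: 54 < 165 holds -> i = 54 * 3 = 162.
Iteration 5: 162 < 165 holds -> i = 162 * 3 = 486.
Iteration 6: 486 < 165 fails; recursion stops.
SUM(i) = 2 + 6 + 18 + 54 + 162 + 486 = 728.

728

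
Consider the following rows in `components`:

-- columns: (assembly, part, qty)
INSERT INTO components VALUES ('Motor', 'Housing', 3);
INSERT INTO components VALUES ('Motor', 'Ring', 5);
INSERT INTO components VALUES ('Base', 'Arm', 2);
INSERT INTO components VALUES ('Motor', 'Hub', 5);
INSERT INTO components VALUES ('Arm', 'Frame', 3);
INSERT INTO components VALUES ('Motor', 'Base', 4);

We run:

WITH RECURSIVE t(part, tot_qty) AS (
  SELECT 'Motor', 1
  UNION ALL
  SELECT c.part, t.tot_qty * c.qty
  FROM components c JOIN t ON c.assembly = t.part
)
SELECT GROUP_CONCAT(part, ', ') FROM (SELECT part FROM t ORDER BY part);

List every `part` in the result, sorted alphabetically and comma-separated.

Arm, Base, Frame, Housing, Hub, Motor, Ring

Base: (Motor, tot_qty=1).
Iteration 1: components of {Motor} -> Base = 1*4 = 4, Housing = 1*3 = 3, Hub = 1*5 = 5, Ring = 1*5 = 5.
Iteration 2: components of {Base,Housing,Hub,Ring} -> Arm = 4*2 = 8.
Iteration 3: components of {Arm} -> Frame = 8*3 = 24.
Iteration 4: no further components; recursion stops.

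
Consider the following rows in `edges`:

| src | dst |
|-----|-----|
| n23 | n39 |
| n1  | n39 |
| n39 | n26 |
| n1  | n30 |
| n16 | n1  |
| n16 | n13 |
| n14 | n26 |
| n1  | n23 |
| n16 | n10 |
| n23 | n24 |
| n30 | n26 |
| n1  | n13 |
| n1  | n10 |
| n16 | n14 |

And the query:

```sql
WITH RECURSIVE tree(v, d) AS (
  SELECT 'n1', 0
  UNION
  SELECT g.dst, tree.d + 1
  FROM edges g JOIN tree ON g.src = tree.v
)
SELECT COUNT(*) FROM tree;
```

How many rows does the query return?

10

Base: (n1, d=0).
Iteration 1: edges from {n1} -> (n10, d=1), (n13, d=1), (n23, d=1), (n30, d=1), (n39, d=1).
Iteration 2: edges from {n10,n13,n23,n30,n39} -> (n24, d=2), (n26, d=2), (n39, d=2). [UNION drops 1 duplicate row(s)]
Iteration 3: edges from {n24,n26,n39} -> (n26, d=3).
Iteration 4: no outgoing edges from {n26}; recursion stops.
Total rows emitted: 10.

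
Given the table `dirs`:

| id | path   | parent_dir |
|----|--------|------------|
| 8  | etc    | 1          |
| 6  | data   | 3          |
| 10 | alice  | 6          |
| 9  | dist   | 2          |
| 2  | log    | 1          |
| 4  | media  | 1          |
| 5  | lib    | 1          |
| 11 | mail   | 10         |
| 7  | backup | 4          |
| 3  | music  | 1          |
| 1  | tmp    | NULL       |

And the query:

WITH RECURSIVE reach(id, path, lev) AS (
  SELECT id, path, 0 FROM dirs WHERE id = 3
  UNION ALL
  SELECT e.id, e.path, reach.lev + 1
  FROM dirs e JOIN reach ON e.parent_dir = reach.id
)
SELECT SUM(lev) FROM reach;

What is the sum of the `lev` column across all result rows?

6

Base: id=3 (music) at lev 0.
Iteration 1: rows with parent_dir in {3} -> data (id 6, lev 1).
Iteration 2: rows with parent_dir in {6} -> alice (id 10, lev 2).
Iteration 3: rows with parent_dir in {10} -> mail (id 11, lev 3).
Iteration 4: no rows with parent_dir in {11}; recursion stops.
SUM(lev) = 0 + 1 + 2 + 3 = 6.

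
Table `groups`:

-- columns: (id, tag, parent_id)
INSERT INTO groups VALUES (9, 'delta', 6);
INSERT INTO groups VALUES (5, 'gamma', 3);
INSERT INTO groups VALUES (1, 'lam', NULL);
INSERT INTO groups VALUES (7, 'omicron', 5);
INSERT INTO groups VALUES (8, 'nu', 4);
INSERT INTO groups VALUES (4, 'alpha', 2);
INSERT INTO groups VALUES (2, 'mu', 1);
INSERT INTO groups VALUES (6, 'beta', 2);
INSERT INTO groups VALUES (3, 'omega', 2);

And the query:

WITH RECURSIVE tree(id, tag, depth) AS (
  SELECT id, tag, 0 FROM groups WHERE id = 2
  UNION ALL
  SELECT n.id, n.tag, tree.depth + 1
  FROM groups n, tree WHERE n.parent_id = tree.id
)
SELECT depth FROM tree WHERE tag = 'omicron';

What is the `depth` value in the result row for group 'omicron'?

Base: id=2 (mu) at depth 0.
Iteration 1: rows with parent_id in {2} -> omega (id 3, depth 1), alpha (id 4, depth 1), beta (id 6, depth 1).
Iteration 2: rows with parent_id in {3,4,6} -> gamma (id 5, depth 2), nu (id 8, depth 2), delta (id 9, depth 2).
Iteration 3: rows with parent_id in {5,8,9} -> omicron (id 7, depth 3).
Iteration 4: no rows with parent_id in {7}; recursion stops.

3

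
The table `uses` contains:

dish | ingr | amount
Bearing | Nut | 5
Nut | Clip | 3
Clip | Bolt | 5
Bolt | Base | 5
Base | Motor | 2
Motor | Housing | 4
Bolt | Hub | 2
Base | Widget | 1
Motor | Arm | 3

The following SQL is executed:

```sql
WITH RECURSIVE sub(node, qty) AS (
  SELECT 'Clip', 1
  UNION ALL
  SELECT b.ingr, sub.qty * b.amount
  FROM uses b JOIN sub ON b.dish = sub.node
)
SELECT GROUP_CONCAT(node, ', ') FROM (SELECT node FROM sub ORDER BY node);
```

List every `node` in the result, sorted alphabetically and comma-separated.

Arm, Base, Bolt, Clip, Housing, Hub, Motor, Widget

Base: (Clip, qty=1).
Iteration 1: components of {Clip} -> Bolt = 1*5 = 5.
Iteration 2: components of {Bolt} -> Base = 5*5 = 25, Hub = 5*2 = 10.
Iteration 3: components of {Base,Hub} -> Motor = 25*2 = 50, Widget = 25*1 = 25.
Iteration 4: components of {Motor,Widget} -> Arm = 50*3 = 150, Housing = 50*4 = 200.
Iteration 5: no further components; recursion stops.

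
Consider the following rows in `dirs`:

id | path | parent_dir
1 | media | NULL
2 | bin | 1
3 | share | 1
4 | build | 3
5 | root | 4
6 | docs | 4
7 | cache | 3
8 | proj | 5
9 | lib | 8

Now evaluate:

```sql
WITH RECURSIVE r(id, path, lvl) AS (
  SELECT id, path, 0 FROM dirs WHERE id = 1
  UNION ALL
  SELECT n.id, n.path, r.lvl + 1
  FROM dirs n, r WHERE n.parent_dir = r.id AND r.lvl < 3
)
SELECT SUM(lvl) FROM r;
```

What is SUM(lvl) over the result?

12

Base: id=1 (media) at lvl 0.
Iteration 1: rows with parent_dir in {1} -> bin (id 2, lvl 1), share (id 3, lvl 1).
Iteration 2: rows with parent_dir in {2,3} -> build (id 4, lvl 2), cache (id 7, lvl 2).
Iteration 3: rows with parent_dir in {4,7} -> root (id 5, lvl 3), docs (id 6, lvl 3).
Iteration 4: lvl < 3 fails for all current rows; recursion stops.
SUM(lvl) = 0 + 1 + 1 + 2 + 2 + 3 + 3 = 12.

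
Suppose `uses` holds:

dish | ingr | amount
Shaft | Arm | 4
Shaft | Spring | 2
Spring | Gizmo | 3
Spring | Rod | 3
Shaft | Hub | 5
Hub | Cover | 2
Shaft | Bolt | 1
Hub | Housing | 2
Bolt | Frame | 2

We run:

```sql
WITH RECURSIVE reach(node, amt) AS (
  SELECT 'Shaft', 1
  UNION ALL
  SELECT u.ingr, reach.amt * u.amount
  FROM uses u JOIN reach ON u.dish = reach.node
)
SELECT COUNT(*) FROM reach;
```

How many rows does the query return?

Base: (Shaft, amt=1).
Iteration 1: components of {Shaft} -> Arm = 1*4 = 4, Bolt = 1*1 = 1, Hub = 1*5 = 5, Spring = 1*2 = 2.
Iteration 2: components of {Arm,Bolt,Hub,Spring} -> Cover = 5*2 = 10, Frame = 1*2 = 2, Gizmo = 2*3 = 6, Housing = 5*2 = 10, Rod = 2*3 = 6.
Iteration 3: no further components; recursion stops.
Total rows emitted: 10.

10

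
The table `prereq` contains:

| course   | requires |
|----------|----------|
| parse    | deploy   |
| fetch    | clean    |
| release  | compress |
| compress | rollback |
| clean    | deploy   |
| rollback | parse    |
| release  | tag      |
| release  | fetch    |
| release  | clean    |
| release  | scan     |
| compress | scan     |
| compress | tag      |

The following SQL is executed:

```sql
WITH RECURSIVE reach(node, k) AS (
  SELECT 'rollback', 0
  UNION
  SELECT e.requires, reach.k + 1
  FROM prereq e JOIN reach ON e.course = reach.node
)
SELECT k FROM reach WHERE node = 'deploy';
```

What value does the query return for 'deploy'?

2

Base: (rollback, k=0).
Iteration 1: edges from {rollback} -> (parse, k=1).
Iteration 2: edges from {parse} -> (deploy, k=2).
Iteration 3: no outgoing edges from {deploy}; recursion stops.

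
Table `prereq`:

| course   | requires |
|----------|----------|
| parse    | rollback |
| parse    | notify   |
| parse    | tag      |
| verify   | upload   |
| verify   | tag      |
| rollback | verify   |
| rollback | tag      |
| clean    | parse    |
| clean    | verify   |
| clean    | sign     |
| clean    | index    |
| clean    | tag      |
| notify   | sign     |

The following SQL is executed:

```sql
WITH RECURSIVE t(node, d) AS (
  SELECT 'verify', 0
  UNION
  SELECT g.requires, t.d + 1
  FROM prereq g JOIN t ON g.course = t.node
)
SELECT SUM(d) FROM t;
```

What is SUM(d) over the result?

2

Base: (verify, d=0).
Iteration 1: edges from {verify} -> (tag, d=1), (upload, d=1).
Iteration 2: no outgoing edges from {tag,upload}; recursion stops.
SUM(d) = 0 + 1 + 1 = 2.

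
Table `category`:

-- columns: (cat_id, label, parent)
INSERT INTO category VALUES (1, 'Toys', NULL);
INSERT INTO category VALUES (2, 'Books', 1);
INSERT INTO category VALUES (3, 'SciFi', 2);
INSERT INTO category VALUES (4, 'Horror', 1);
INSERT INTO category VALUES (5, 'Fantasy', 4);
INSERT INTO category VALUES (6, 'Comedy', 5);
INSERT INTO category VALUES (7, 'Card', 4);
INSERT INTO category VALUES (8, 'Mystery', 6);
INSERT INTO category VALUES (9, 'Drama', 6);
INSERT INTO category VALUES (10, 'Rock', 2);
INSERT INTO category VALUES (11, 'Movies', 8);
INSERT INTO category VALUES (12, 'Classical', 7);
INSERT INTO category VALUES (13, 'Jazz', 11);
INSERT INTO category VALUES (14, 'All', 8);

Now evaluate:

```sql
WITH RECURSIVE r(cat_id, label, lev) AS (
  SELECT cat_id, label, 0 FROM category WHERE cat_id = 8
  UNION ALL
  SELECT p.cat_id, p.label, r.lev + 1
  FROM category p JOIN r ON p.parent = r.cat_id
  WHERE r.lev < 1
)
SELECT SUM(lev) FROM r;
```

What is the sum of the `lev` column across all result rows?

Base: cat_id=8 (Mystery) at lev 0.
Iteration 1: rows with parent in {8} -> Movies (id 11, lev 1), All (id 14, lev 1).
Iteration 2: lev < 1 fails for all current rows; recursion stops.
SUM(lev) = 0 + 1 + 1 = 2.

2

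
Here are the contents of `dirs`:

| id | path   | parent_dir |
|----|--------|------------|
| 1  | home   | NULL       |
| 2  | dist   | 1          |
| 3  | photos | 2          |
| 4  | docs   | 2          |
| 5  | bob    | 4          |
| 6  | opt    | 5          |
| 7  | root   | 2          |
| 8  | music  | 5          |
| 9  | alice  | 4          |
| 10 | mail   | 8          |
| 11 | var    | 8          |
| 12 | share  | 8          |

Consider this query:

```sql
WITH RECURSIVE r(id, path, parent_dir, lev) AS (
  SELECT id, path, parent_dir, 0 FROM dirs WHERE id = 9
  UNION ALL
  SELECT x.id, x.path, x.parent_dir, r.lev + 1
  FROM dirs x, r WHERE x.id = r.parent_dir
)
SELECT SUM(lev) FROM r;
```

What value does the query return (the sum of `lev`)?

Base: id=9 (alice), parent_dir=4, lev 0.
Iteration 1: join on id=4 -> docs (id 4, parent_dir=2, lev 1).
Iteration 2: join on id=2 -> dist (id 2, parent_dir=1, lev 2).
Iteration 3: join on id=1 -> home (id 1, parent_dir=NULL, lev 3).
Iteration 4: parent_dir is NULL; no match; recursion stops.
SUM(lev) = 0 + 1 + 2 + 3 = 6.

6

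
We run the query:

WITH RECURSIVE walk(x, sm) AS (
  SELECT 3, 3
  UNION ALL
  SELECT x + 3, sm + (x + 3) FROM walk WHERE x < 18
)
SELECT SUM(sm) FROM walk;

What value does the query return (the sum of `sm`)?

168

Base: x=3, sm=3.
Iteration 1: 3 < 18 holds -> x = 3 + 3 = 6, sm = 3 + 6 = 9.
Iteration 2: 6 < 18 holds -> x = 6 + 3 = 9, sm = 9 + 9 = 18.
Iteration 3: 9 < 18 holds -> x = 9 + 3 = 12, sm = 18 + 12 = 30.
Iteration 4: 12 < 18 holds -> x = 12 + 3 = 15, sm = 30 + 15 = 45.
Iteration 5: 15 < 18 holds -> x = 15 + 3 = 18, sm = 45 + 18 = 63.
Iteration 6: 18 < 18 fails; recursion stops.
SUM(sm) = 3 + 9 + 18 + 30 + 45 + 63 = 168.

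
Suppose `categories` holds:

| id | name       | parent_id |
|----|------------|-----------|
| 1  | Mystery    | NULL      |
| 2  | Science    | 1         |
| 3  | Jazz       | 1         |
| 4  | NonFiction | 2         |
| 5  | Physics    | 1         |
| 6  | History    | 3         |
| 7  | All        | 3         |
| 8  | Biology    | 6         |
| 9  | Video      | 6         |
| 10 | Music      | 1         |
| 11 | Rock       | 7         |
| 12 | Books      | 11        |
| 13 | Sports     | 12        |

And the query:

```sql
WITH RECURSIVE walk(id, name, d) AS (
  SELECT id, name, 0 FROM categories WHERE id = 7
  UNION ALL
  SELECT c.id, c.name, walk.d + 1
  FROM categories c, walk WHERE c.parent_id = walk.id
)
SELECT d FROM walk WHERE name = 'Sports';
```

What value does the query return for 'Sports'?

3

Base: id=7 (All) at d 0.
Iteration 1: rows with parent_id in {7} -> Rock (id 11, d 1).
Iteration 2: rows with parent_id in {11} -> Books (id 12, d 2).
Iteration 3: rows with parent_id in {12} -> Sports (id 13, d 3).
Iteration 4: no rows with parent_id in {13}; recursion stops.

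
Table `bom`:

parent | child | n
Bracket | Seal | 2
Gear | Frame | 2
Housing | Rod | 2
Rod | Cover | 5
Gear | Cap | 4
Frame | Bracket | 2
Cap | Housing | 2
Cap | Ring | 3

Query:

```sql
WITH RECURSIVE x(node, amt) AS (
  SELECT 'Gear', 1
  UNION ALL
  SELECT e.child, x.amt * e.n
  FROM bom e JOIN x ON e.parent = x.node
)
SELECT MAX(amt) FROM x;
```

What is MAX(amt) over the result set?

80

Base: (Gear, amt=1).
Iteration 1: components of {Gear} -> Cap = 1*4 = 4, Frame = 1*2 = 2.
Iteration 2: components of {Cap,Frame} -> Bracket = 2*2 = 4, Housing = 4*2 = 8, Ring = 4*3 = 12.
Iteration 3: components of {Bracket,Housing,Ring} -> Rod = 8*2 = 16, Seal = 4*2 = 8.
Iteration 4: components of {Rod,Seal} -> Cover = 16*5 = 80.
Iteration 5: no further components; recursion stops.
amt values: 1, 4, 2, 8, 12, 4, 16, 8, 80; the maximum is 80.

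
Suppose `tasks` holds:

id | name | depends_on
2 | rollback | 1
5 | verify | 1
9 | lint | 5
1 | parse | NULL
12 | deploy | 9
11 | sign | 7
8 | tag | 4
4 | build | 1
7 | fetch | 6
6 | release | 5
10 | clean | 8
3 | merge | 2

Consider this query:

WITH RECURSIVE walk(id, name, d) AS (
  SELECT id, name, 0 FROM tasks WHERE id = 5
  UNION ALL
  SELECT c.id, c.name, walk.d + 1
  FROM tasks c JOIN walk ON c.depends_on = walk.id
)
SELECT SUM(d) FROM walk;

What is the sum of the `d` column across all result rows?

Base: id=5 (verify) at d 0.
Iteration 1: rows with depends_on in {5} -> release (id 6, d 1), lint (id 9, d 1).
Iteration 2: rows with depends_on in {6,9} -> fetch (id 7, d 2), deploy (id 12, d 2).
Iteration 3: rows with depends_on in {7,12} -> sign (id 11, d 3).
Iteration 4: no rows with depends_on in {11}; recursion stops.
SUM(d) = 0 + 1 + 1 + 2 + 2 + 3 = 9.

9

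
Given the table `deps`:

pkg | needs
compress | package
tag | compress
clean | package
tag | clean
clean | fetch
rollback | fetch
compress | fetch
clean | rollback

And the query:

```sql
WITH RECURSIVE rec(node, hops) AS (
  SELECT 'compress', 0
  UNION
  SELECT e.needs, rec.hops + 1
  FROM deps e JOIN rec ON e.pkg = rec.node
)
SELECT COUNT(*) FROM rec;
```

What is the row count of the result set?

Base: (compress, hops=0).
Iteration 1: edges from {compress} -> (fetch, hops=1), (package, hops=1).
Iteration 2: no outgoing edges from {fetch,package}; recursion stops.
Total rows emitted: 3.

3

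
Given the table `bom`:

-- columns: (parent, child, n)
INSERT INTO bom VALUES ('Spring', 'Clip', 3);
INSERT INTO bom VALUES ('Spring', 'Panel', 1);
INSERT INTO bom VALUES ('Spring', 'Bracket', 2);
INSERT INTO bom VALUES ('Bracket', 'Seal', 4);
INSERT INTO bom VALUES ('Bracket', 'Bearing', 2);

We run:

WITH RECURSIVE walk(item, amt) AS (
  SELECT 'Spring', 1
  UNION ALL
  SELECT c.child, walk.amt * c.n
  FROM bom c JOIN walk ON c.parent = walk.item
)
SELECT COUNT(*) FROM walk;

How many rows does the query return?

6

Base: (Spring, amt=1).
Iteration 1: components of {Spring} -> Bracket = 1*2 = 2, Clip = 1*3 = 3, Panel = 1*1 = 1.
Iteration 2: components of {Bracket,Clip,Panel} -> Bearing = 2*2 = 4, Seal = 2*4 = 8.
Iteration 3: no further components; recursion stops.
Total rows emitted: 6.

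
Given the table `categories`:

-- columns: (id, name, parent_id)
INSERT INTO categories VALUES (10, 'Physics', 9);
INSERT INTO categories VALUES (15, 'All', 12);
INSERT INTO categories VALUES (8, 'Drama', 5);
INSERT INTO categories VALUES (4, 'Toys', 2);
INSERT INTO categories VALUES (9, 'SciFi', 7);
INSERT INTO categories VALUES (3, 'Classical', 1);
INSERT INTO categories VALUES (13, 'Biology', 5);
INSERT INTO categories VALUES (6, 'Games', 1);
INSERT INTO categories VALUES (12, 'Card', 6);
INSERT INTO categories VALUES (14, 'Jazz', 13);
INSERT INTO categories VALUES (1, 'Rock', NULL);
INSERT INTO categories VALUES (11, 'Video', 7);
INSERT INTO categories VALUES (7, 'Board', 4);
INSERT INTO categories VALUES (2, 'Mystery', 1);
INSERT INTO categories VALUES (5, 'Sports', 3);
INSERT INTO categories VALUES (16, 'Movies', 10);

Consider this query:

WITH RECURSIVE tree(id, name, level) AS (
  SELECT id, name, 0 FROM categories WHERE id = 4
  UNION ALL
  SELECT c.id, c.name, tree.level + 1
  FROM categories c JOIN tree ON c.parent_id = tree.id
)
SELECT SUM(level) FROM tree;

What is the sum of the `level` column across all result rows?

12

Base: id=4 (Toys) at level 0.
Iteration 1: rows with parent_id in {4} -> Board (id 7, level 1).
Iteration 2: rows with parent_id in {7} -> SciFi (id 9, level 2), Video (id 11, level 2).
Iteration 3: rows with parent_id in {9,11} -> Physics (id 10, level 3).
Iteration 4: rows with parent_id in {10} -> Movies (id 16, level 4).
Iteration 5: no rows with parent_id in {16}; recursion stops.
SUM(level) = 0 + 1 + 2 + 2 + 3 + 4 = 12.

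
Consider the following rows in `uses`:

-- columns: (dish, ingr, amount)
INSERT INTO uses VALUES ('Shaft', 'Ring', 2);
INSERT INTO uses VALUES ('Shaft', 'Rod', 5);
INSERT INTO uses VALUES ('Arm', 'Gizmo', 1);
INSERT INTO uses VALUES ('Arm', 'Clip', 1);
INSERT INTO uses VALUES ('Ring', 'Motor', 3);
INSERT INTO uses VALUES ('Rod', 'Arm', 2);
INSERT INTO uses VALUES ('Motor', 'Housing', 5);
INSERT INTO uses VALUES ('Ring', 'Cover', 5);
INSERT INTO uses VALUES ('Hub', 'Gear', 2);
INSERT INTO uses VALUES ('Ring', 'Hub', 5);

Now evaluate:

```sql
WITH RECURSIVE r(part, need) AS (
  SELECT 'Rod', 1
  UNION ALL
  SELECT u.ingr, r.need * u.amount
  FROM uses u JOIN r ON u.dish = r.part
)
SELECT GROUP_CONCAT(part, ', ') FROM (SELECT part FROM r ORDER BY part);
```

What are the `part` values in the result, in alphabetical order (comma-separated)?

Arm, Clip, Gizmo, Rod

Base: (Rod, need=1).
Iteration 1: components of {Rod} -> Arm = 1*2 = 2.
Iteration 2: components of {Arm} -> Clip = 2*1 = 2, Gizmo = 2*1 = 2.
Iteration 3: no further components; recursion stops.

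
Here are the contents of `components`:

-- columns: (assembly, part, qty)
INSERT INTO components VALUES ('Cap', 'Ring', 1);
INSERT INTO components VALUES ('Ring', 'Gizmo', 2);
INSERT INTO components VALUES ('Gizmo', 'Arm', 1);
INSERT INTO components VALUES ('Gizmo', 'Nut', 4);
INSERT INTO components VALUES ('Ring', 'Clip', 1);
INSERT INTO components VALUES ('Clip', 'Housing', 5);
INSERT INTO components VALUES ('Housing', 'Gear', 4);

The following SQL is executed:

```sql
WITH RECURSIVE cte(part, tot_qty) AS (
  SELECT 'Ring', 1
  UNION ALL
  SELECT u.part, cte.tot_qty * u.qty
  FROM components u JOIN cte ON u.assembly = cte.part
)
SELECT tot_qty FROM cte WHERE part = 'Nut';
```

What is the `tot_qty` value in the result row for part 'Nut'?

Base: (Ring, tot_qty=1).
Iteration 1: components of {Ring} -> Clip = 1*1 = 1, Gizmo = 1*2 = 2.
Iteration 2: components of {Clip,Gizmo} -> Arm = 2*1 = 2, Housing = 1*5 = 5, Nut = 2*4 = 8.
Iteration 3: components of {Arm,Housing,Nut} -> Gear = 5*4 = 20.
Iteration 4: no further components; recursion stops.

8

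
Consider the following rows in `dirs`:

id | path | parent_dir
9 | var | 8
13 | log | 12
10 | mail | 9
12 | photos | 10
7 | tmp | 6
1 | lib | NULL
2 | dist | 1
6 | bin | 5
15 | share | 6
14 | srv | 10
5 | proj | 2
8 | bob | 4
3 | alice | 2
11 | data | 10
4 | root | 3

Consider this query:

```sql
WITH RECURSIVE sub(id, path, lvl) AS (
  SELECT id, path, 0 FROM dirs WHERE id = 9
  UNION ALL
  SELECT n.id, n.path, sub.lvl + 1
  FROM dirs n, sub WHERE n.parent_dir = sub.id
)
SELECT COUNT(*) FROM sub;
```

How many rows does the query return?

Base: id=9 (var) at lvl 0.
Iteration 1: rows with parent_dir in {9} -> mail (id 10, lvl 1).
Iteration 2: rows with parent_dir in {10} -> data (id 11, lvl 2), photos (id 12, lvl 2), srv (id 14, lvl 2).
Iteration 3: rows with parent_dir in {11,12,14} -> log (id 13, lvl 3).
Iteration 4: no rows with parent_dir in {13}; recursion stops.
Total rows emitted: 6.

6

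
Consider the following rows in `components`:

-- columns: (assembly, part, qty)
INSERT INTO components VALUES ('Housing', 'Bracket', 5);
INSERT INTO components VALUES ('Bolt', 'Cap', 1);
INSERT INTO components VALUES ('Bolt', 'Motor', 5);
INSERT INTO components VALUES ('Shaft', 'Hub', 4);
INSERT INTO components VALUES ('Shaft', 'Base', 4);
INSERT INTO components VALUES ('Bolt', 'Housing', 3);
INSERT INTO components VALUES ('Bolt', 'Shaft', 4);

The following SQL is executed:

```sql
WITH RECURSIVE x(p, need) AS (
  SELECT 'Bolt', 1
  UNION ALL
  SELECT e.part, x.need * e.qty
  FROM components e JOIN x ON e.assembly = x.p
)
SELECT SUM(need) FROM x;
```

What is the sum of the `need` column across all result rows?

61

Base: (Bolt, need=1).
Iteration 1: components of {Bolt} -> Cap = 1*1 = 1, Housing = 1*3 = 3, Motor = 1*5 = 5, Shaft = 1*4 = 4.
Iteration 2: components of {Cap,Housing,Motor,Shaft} -> Base = 4*4 = 16, Bracket = 3*5 = 15, Hub = 4*4 = 16.
Iteration 3: no further components; recursion stops.
SUM(need) = 1 + 5 + 4 + 3 + 1 + 16 + 16 + 15 = 61.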